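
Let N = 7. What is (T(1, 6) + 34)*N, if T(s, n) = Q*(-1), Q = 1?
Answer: 231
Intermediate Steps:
T(s, n) = -1 (T(s, n) = 1*(-1) = -1)
(T(1, 6) + 34)*N = (-1 + 34)*7 = 33*7 = 231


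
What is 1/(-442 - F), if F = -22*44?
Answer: 1/526 ≈ 0.0019011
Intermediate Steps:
F = -968
1/(-442 - F) = 1/(-442 - 1*(-968)) = 1/(-442 + 968) = 1/526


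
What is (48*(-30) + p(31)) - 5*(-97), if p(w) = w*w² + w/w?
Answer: 28837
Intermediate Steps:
p(w) = 1 + w³ (p(w) = w³ + 1 = 1 + w³)
(48*(-30) + p(31)) - 5*(-97) = (48*(-30) + (1 + 31³)) - 5*(-97) = (-1440 + (1 + 29791)) + 485 = (-1440 + 29792) + 485 = 28352 + 485 = 28837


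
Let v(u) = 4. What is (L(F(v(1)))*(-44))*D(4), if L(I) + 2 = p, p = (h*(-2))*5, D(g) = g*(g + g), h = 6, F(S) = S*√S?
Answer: 87296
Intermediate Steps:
F(S) = S^(3/2)
D(g) = 2*g² (D(g) = g*(2*g) = 2*g²)
p = -60 (p = (6*(-2))*5 = -12*5 = -60)
L(I) = -62 (L(I) = -2 - 60 = -62)
(L(F(v(1)))*(-44))*D(4) = (-62*(-44))*(2*4²) = 2728*(2*16) = 2728*32 = 87296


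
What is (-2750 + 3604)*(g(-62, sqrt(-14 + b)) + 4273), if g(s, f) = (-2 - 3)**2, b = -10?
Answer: 3670492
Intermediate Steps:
g(s, f) = 25 (g(s, f) = (-5)**2 = 25)
(-2750 + 3604)*(g(-62, sqrt(-14 + b)) + 4273) = (-2750 + 3604)*(25 + 4273) = 854*4298 = 3670492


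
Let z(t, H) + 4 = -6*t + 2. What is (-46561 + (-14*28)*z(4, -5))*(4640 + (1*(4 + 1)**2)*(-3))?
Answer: -166024485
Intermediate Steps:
z(t, H) = -2 - 6*t (z(t, H) = -4 + (-6*t + 2) = -4 + (2 - 6*t) = -2 - 6*t)
(-46561 + (-14*28)*z(4, -5))*(4640 + (1*(4 + 1)**2)*(-3)) = (-46561 + (-14*28)*(-2 - 6*4))*(4640 + (1*(4 + 1)**2)*(-3)) = (-46561 - 392*(-2 - 24))*(4640 + (1*5**2)*(-3)) = (-46561 - 392*(-26))*(4640 + (1*25)*(-3)) = (-46561 + 10192)*(4640 + 25*(-3)) = -36369*(4640 - 75) = -36369*4565 = -166024485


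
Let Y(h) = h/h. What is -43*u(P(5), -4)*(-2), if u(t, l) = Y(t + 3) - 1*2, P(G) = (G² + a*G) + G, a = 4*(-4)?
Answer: -86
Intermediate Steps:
a = -16
Y(h) = 1
P(G) = G² - 15*G (P(G) = (G² - 16*G) + G = G² - 15*G)
u(t, l) = -1 (u(t, l) = 1 - 1*2 = 1 - 2 = -1)
-43*u(P(5), -4)*(-2) = -43*(-1)*(-2) = 43*(-2) = -86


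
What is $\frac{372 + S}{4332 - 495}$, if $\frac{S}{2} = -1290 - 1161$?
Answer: $- \frac{1510}{1279} \approx -1.1806$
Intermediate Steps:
$S = -4902$ ($S = 2 \left(-1290 - 1161\right) = 2 \left(-2451\right) = -4902$)
$\frac{372 + S}{4332 - 495} = \frac{372 - 4902}{4332 - 495} = - \frac{4530}{3837} = \left(-4530\right) \frac{1}{3837} = - \frac{1510}{1279}$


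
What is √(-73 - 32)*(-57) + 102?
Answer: 102 - 57*I*√105 ≈ 102.0 - 584.08*I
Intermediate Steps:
√(-73 - 32)*(-57) + 102 = √(-105)*(-57) + 102 = (I*√105)*(-57) + 102 = -57*I*√105 + 102 = 102 - 57*I*√105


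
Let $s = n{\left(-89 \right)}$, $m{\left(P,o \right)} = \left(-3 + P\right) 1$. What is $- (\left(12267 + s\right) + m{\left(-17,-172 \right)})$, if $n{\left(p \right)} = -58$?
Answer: $-12189$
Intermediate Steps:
$m{\left(P,o \right)} = -3 + P$
$s = -58$
$- (\left(12267 + s\right) + m{\left(-17,-172 \right)}) = - (\left(12267 - 58\right) - 20) = - (12209 - 20) = \left(-1\right) 12189 = -12189$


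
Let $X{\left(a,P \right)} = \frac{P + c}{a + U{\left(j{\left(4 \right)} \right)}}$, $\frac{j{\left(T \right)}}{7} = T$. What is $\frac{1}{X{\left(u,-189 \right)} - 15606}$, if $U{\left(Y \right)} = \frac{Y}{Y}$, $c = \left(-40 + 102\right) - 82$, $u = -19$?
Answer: $- \frac{18}{280699} \approx -6.4126 \cdot 10^{-5}$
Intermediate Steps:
$j{\left(T \right)} = 7 T$
$c = -20$ ($c = 62 - 82 = -20$)
$U{\left(Y \right)} = 1$
$X{\left(a,P \right)} = \frac{-20 + P}{1 + a}$ ($X{\left(a,P \right)} = \frac{P - 20}{a + 1} = \frac{-20 + P}{1 + a}$)
$\frac{1}{X{\left(u,-189 \right)} - 15606} = \frac{1}{\frac{-20 - 189}{1 - 19} - 15606} = \frac{1}{\frac{1}{-18} \left(-209\right) - 15606} = \frac{1}{\left(- \frac{1}{18}\right) \left(-209\right) - 15606} = \frac{1}{\frac{209}{18} - 15606} = \frac{1}{- \frac{280699}{18}} = - \frac{18}{280699}$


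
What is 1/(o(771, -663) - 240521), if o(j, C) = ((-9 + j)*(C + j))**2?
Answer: 1/6772391095 ≈ 1.4766e-10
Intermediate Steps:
o(j, C) = (-9 + j)**2*(C + j)**2
1/(o(771, -663) - 240521) = 1/((-9 + 771)**2*(-663 + 771)**2 - 240521) = 1/(762**2*108**2 - 240521) = 1/(580644*11664 - 240521) = 1/(6772631616 - 240521) = 1/6772391095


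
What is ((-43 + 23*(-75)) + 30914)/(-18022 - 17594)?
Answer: -14573/17808 ≈ -0.81834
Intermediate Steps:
((-43 + 23*(-75)) + 30914)/(-18022 - 17594) = ((-43 - 1725) + 30914)/(-35616) = (-1768 + 30914)*(-1/35616) = 29146*(-1/35616) = -14573/17808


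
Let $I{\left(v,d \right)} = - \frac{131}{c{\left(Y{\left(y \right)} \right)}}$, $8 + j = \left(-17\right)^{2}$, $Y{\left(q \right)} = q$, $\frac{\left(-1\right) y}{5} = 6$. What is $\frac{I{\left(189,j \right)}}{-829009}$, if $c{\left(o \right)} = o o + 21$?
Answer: $\frac{131}{763517289} \approx 1.7157 \cdot 10^{-7}$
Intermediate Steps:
$y = -30$ ($y = \left(-5\right) 6 = -30$)
$c{\left(o \right)} = 21 + o^{2}$ ($c{\left(o \right)} = o^{2} + 21 = 21 + o^{2}$)
$j = 281$ ($j = -8 + \left(-17\right)^{2} = -8 + 289 = 281$)
$I{\left(v,d \right)} = - \frac{131}{921}$ ($I{\left(v,d \right)} = - \frac{131}{21 + \left(-30\right)^{2}} = - \frac{131}{21 + 900} = - \frac{131}{921}$)
$\frac{I{\left(189,j \right)}}{-829009} = - \frac{131}{921 \left(-829009\right)} = \left(- \frac{131}{921}\right) \left(- \frac{1}{829009}\right) = \frac{131}{763517289}$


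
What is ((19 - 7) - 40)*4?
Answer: -112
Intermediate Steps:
((19 - 7) - 40)*4 = (12 - 40)*4 = -28*4 = -112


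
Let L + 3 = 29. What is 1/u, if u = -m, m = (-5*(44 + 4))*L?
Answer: 1/6240 ≈ 0.00016026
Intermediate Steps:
L = 26 (L = -3 + 29 = 26)
m = -6240 (m = -5*(44 + 4)*26 = -5*48*26 = -240*26 = -6240)
u = 6240 (u = -1*(-6240) = 6240)
1/u = 1/6240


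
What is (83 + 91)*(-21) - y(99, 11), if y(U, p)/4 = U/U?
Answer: -3658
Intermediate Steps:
y(U, p) = 4 (y(U, p) = 4*(U/U) = 4*1 = 4)
(83 + 91)*(-21) - y(99, 11) = (83 + 91)*(-21) - 1*4 = 174*(-21) - 4 = -3654 - 4 = -3658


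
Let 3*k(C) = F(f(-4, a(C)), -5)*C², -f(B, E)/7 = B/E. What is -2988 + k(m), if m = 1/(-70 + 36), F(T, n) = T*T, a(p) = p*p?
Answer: 897340/3 ≈ 2.9911e+5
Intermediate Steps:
a(p) = p²
f(B, E) = -7*B/E
F(T, n) = T²
m = -1/34 (m = 1/(-34) = -1/34 ≈ -0.029412)
k(C) = 784/(3*C²) (k(C) = ((-7*(-4)/C²)²*C²)/3 = ((28/C²)²*C²)/3 = ((784/C⁴)*C²)/3 = (784/C²)/3 = 784/(3*C²))
-2988 + k(m) = -2988 + 784/(3*(-1/34)²) = -2988 + (784/3)*1156 = -2988 + 906304/3 = 897340/3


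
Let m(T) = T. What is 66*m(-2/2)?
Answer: -66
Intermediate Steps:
66*m(-2/2) = 66*(-2/2) = 66*(-2*½) = 66*(-1) = -66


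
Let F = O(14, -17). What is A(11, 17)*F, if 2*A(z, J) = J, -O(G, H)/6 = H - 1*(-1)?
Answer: 816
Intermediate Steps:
O(G, H) = -6 - 6*H (O(G, H) = -6*(H - 1*(-1)) = -6*(H + 1) = -6*(1 + H) = -6 - 6*H)
A(z, J) = J/2
F = 96 (F = -6 - 6*(-17) = -6 + 102 = 96)
A(11, 17)*F = ((1/2)*17)*96 = (17/2)*96 = 816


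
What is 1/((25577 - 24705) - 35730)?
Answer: -1/34858 ≈ -2.8688e-5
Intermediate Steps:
1/((25577 - 24705) - 35730) = 1/(872 - 35730) = 1/(-34858) = -1/34858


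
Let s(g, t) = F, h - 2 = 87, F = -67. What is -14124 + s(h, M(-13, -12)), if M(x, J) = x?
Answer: -14191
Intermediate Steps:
h = 89 (h = 2 + 87 = 89)
s(g, t) = -67
-14124 + s(h, M(-13, -12)) = -14124 - 67 = -14191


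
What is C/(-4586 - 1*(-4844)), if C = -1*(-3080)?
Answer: 1540/129 ≈ 11.938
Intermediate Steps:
C = 3080
C/(-4586 - 1*(-4844)) = 3080/(-4586 - 1*(-4844)) = 3080/(-4586 + 4844) = 3080/258 = 3080*(1/258) = 1540/129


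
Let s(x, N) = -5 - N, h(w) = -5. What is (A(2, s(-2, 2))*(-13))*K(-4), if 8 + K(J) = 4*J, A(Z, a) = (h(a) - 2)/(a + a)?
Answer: 156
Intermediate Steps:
A(Z, a) = -7/(2*a) (A(Z, a) = (-5 - 2)/(a + a) = -7*1/(2*a) = -7/(2*a))
K(J) = -8 + 4*J
(A(2, s(-2, 2))*(-13))*K(-4) = (-7/(2*(-5 - 1*2))*(-13))*(-8 + 4*(-4)) = (-7/(2*(-5 - 2))*(-13))*(-8 - 16) = (-7/2/(-7)*(-13))*(-24) = (-7/2*(-⅐)*(-13))*(-24) = ((½)*(-13))*(-24) = -13/2*(-24) = 156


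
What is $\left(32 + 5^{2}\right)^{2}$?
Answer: $3249$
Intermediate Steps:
$\left(32 + 5^{2}\right)^{2} = \left(32 + 25\right)^{2} = 57^{2} = 3249$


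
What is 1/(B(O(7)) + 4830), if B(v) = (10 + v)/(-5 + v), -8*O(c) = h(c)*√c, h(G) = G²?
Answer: 24489939/118318620109 + 1960*√7/118318620109 ≈ 0.00020703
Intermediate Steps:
O(c) = -c^(5/2)/8 (O(c) = -c²*√c/8 = -c^(5/2)/8)
B(v) = (10 + v)/(-5 + v)
1/(B(O(7)) + 4830) = 1/((10 - 49*√7/8)/(-5 - 49*√7/8) + 4830) = 1/(4830 + (10 - 49*√7/8)/(-5 - 49*√7/8))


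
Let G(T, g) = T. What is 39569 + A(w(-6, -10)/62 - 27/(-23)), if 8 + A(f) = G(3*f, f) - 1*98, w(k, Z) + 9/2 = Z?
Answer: 112556519/2852 ≈ 39466.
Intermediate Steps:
w(k, Z) = -9/2 + Z
A(f) = -106 + 3*f (A(f) = -8 + (3*f - 1*98) = -8 + (3*f - 98) = -8 + (-98 + 3*f) = -106 + 3*f)
39569 + A(w(-6, -10)/62 - 27/(-23)) = 39569 + (-106 + 3*((-9/2 - 10)/62 - 27/(-23))) = 39569 + (-106 + 3*(-29/2*1/62 - 27*(-1/23))) = 39569 + (-106 + 3*(-29/124 + 27/23)) = 39569 + (-106 + 3*(2681/2852)) = 39569 + (-106 + 8043/2852) = 39569 - 294269/2852 = 112556519/2852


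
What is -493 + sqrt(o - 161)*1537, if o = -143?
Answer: -493 + 6148*I*sqrt(19) ≈ -493.0 + 26799.0*I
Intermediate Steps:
-493 + sqrt(o - 161)*1537 = -493 + sqrt(-143 - 161)*1537 = -493 + sqrt(-304)*1537 = -493 + (4*I*sqrt(19))*1537 = -493 + 6148*I*sqrt(19)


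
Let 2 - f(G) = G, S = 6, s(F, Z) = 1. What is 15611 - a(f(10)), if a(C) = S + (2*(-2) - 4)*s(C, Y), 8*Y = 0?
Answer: 15613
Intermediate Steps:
Y = 0 (Y = (⅛)*0 = 0)
f(G) = 2 - G
a(C) = -2 (a(C) = 6 + (2*(-2) - 4)*1 = 6 + (-4 - 4)*1 = 6 - 8*1 = 6 - 8 = -2)
15611 - a(f(10)) = 15611 - 1*(-2) = 15611 + 2 = 15613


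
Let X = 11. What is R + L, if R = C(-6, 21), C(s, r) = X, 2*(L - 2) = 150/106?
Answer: 1453/106 ≈ 13.708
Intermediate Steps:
L = 287/106 (L = 2 + (150/106)/2 = 2 + (150*(1/106))/2 = 2 + (1/2)*(75/53) = 2 + 75/106 = 287/106 ≈ 2.7075)
C(s, r) = 11
R = 11
R + L = 11 + 287/106 = 1453/106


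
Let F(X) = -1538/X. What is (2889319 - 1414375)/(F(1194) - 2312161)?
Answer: -440270784/690180443 ≈ -0.63791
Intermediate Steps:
(2889319 - 1414375)/(F(1194) - 2312161) = (2889319 - 1414375)/(-1538/1194 - 2312161) = 1474944/(-1538*1/1194 - 2312161) = 1474944/(-769/597 - 2312161) = 1474944/(-1380360886/597) = 1474944*(-597/1380360886) = -440270784/690180443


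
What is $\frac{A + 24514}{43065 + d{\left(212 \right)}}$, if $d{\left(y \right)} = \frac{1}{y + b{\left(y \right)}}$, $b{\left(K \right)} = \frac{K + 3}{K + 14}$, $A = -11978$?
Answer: $\frac{603320072}{2072589481} \approx 0.29109$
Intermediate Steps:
$b{\left(K \right)} = \frac{3 + K}{14 + K}$
$d{\left(y \right)} = \frac{1}{y + \frac{3 + y}{14 + y}}$
$\frac{A + 24514}{43065 + d{\left(212 \right)}} = \frac{-11978 + 24514}{43065 + \frac{14 + 212}{3 + 212 + 212 \left(14 + 212\right)}} = \frac{12536}{43065 + \frac{1}{3 + 212 + 212 \cdot 226} \cdot 226} = \frac{12536}{43065 + \frac{1}{3 + 212 + 47912} \cdot 226} = \frac{12536}{43065 + \frac{1}{48127} \cdot 226} = \frac{12536}{43065 + \frac{226}{48127}} = \frac{12536}{\frac{2072589481}{48127}} = 12536 \cdot \frac{48127}{2072589481} = \frac{603320072}{2072589481}$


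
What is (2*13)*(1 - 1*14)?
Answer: -338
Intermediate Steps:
(2*13)*(1 - 1*14) = 26*(1 - 14) = 26*(-13) = -338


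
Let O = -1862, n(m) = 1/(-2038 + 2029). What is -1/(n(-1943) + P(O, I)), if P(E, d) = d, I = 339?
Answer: -9/3050 ≈ -0.0029508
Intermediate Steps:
n(m) = -⅑ (n(m) = 1/(-9) = -⅑)
-1/(n(-1943) + P(O, I)) = -1/(-⅑ + 339) = -1/3050/9 = -1*9/3050 = -9/3050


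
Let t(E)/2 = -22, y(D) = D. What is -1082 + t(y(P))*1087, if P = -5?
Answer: -48910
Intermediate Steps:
t(E) = -44 (t(E) = 2*(-22) = -44)
-1082 + t(y(P))*1087 = -1082 - 44*1087 = -1082 - 47828 = -48910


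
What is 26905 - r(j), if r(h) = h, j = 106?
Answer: 26799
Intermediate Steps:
26905 - r(j) = 26905 - 1*106 = 26905 - 106 = 26799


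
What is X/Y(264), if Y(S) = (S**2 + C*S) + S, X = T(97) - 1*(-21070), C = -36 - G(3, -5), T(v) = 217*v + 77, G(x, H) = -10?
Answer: 959/1434 ≈ 0.66876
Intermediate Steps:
T(v) = 77 + 217*v
C = -26 (C = -36 - 1*(-10) = -36 + 10 = -26)
X = 42196 (X = (77 + 217*97) - 1*(-21070) = (77 + 21049) + 21070 = 21126 + 21070 = 42196)
Y(S) = S**2 - 25*S (Y(S) = (S**2 - 26*S) + S = S**2 - 25*S)
X/Y(264) = 42196/((264*(-25 + 264))) = 42196/((264*239)) = 42196/63096 = 42196*(1/63096) = 959/1434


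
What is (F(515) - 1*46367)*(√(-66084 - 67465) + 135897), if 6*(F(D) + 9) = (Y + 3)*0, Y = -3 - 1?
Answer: -6302359272 - 46376*I*√133549 ≈ -6.3024e+9 - 1.6948e+7*I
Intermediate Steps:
Y = -4
F(D) = -9 (F(D) = -9 + ((-4 + 3)*0)/6 = -9 + (-1*0)/6 = -9 + (⅙)*0 = -9 + 0 = -9)
(F(515) - 1*46367)*(√(-66084 - 67465) + 135897) = (-9 - 1*46367)*(√(-66084 - 67465) + 135897) = (-9 - 46367)*(√(-133549) + 135897) = -46376*(I*√133549 + 135897) = -46376*(135897 + I*√133549) = -6302359272 - 46376*I*√133549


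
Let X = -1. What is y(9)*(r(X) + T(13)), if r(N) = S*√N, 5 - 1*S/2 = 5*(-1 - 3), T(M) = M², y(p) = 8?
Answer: 1352 + 400*I ≈ 1352.0 + 400.0*I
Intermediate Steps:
S = 50 (S = 10 - 10*(-1 - 3) = 10 - 10*(-4) = 10 - 2*(-20) = 10 + 40 = 50)
r(N) = 50*√N
y(9)*(r(X) + T(13)) = 8*(50*√(-1) + 13²) = 8*(50*I + 169) = 8*(169 + 50*I) = 1352 + 400*I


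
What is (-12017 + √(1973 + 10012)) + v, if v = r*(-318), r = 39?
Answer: -24419 + √11985 ≈ -24310.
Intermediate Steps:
v = -12402 (v = 39*(-318) = -12402)
(-12017 + √(1973 + 10012)) + v = (-12017 + √(1973 + 10012)) - 12402 = (-12017 + √11985) - 12402 = -24419 + √11985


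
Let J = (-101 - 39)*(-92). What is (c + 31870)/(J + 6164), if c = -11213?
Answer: 20657/19044 ≈ 1.0847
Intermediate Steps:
J = 12880 (J = -140*(-92) = 12880)
(c + 31870)/(J + 6164) = (-11213 + 31870)/(12880 + 6164) = 20657/19044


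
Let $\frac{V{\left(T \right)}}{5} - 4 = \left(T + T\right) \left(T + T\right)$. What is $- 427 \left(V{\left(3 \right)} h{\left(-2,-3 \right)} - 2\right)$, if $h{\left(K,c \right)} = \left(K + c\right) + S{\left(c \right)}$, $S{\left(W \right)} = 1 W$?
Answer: $684054$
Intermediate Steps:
$S{\left(W \right)} = W$
$V{\left(T \right)} = 20 + 20 T^{2}$ ($V{\left(T \right)} = 20 + 5 \left(T + T\right) \left(T + T\right) = 20 + 5 \cdot 2 T 2 T = 20 + 5 \cdot 4 T^{2} = 20 + 20 T^{2}$)
$h{\left(K,c \right)} = K + 2 c$ ($h{\left(K,c \right)} = \left(K + c\right) + c = K + 2 c$)
$- 427 \left(V{\left(3 \right)} h{\left(-2,-3 \right)} - 2\right) = - 427 \left(\left(20 + 20 \cdot 3^{2}\right) \left(-2 + 2 \left(-3\right)\right) - 2\right) = - 427 \left(\left(20 + 20 \cdot 9\right) \left(-2 - 6\right) - 2\right) = - 427 \left(\left(20 + 180\right) \left(-8\right) - 2\right) = - 427 \left(200 \left(-8\right) - 2\right) = - 427 \left(-1600 - 2\right) = \left(-427\right) \left(-1602\right) = 684054$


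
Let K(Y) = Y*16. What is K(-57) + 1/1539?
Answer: -1403567/1539 ≈ -912.00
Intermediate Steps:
K(Y) = 16*Y
K(-57) + 1/1539 = 16*(-57) + 1/1539 = -912 + 1/1539 = -1403567/1539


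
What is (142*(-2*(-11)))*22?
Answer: 68728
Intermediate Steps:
(142*(-2*(-11)))*22 = (142*22)*22 = 3124*22 = 68728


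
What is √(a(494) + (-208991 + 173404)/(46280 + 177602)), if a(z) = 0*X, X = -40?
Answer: I*√7967288734/223882 ≈ 0.39869*I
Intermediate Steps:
a(z) = 0 (a(z) = 0*(-40) = 0)
√(a(494) + (-208991 + 173404)/(46280 + 177602)) = √(0 + (-208991 + 173404)/(46280 + 177602)) = √(0 - 35587/223882) = √(-35587/223882) = I*√7967288734/223882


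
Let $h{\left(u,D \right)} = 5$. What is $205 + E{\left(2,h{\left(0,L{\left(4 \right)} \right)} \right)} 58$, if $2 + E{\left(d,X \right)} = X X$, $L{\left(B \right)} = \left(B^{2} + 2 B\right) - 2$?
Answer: $1539$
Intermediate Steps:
$L{\left(B \right)} = -2 + B^{2} + 2 B$
$E{\left(d,X \right)} = -2 + X^{2}$ ($E{\left(d,X \right)} = -2 + X X = -2 + X^{2}$)
$205 + E{\left(2,h{\left(0,L{\left(4 \right)} \right)} \right)} 58 = 205 + \left(-2 + 5^{2}\right) 58 = 205 + \left(-2 + 25\right) 58 = 205 + 23 \cdot 58 = 205 + 1334 = 1539$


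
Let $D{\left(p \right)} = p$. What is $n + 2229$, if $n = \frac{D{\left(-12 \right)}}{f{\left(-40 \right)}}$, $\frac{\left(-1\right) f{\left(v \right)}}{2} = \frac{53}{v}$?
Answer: $\frac{117897}{53} \approx 2224.5$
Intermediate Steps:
$f{\left(v \right)} = - \frac{106}{v}$ ($f{\left(v \right)} = - 2 \frac{53}{v} = - \frac{106}{v}$)
$n = - \frac{240}{53}$ ($n = - \frac{12}{\left(-106\right) \frac{1}{-40}} = - \frac{12}{\left(-106\right) \left(- \frac{1}{40}\right)} = - \frac{12}{\frac{53}{20}} = \left(-12\right) \frac{20}{53} = - \frac{240}{53} \approx -4.5283$)
$n + 2229 = - \frac{240}{53} + 2229 = \frac{117897}{53}$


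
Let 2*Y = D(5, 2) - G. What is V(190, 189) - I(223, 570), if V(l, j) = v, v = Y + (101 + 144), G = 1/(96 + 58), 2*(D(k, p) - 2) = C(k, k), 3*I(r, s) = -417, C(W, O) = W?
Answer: 29741/77 ≈ 386.25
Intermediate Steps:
I(r, s) = -139 (I(r, s) = (1/3)*(-417) = -139)
D(k, p) = 2 + k/2
G = 1/154 ≈ 0.0064935
Y = 173/77 (Y = ((2 + (1/2)*5) - 1*1/154)/2 = ((2 + 5/2) - 1/154)/2 = (9/2 - 1/154)/2 = (1/2)*(346/77) = 173/77 ≈ 2.2468)
v = 19038/77 (v = 173/77 + (101 + 144) = 173/77 + 245 = 19038/77 ≈ 247.25)
V(l, j) = 19038/77
V(190, 189) - I(223, 570) = 19038/77 - 1*(-139) = 19038/77 + 139 = 29741/77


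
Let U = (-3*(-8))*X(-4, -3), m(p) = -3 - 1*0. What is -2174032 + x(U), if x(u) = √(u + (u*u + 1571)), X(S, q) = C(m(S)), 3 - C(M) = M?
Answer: -2174032 + √22451 ≈ -2.1739e+6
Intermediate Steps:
m(p) = -3 (m(p) = -3 + 0 = -3)
C(M) = 3 - M
X(S, q) = 6 (X(S, q) = 3 - 1*(-3) = 3 + 3 = 6)
U = 144 (U = -3*(-8)*6 = 24*6 = 144)
x(u) = √(1571 + u + u²) (x(u) = √(u + (u² + 1571)) = √(u + (1571 + u²)) = √(1571 + u + u²))
-2174032 + x(U) = -2174032 + √(1571 + 144 + 144²) = -2174032 + √(1571 + 144 + 20736) = -2174032 + √22451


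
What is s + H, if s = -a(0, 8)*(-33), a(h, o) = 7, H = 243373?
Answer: 243604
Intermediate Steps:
s = 231 (s = -1*7*(-33) = -7*(-33) = 231)
s + H = 231 + 243373 = 243604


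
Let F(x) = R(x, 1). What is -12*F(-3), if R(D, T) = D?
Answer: 36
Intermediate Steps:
F(x) = x
-12*F(-3) = -12*(-3) = 36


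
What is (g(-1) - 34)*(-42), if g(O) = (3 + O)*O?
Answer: 1512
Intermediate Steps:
g(O) = O*(3 + O)
(g(-1) - 34)*(-42) = (-(3 - 1) - 34)*(-42) = (-1*2 - 34)*(-42) = (-2 - 34)*(-42) = -36*(-42) = 1512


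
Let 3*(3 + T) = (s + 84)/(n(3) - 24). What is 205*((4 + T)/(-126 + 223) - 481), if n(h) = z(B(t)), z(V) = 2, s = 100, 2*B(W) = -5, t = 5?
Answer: -315646700/3201 ≈ -98609.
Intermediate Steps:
B(W) = -5/2 (B(W) = (½)*(-5) = -5/2)
n(h) = 2
T = -191/33 (T = -3 + ((100 + 84)/(2 - 24))/3 = -3 + (184/(-22))/3 = -3 + (184*(-1/22))/3 = -3 + (⅓)*(-92/11) = -3 - 92/33 = -191/33 ≈ -5.7879)
205*((4 + T)/(-126 + 223) - 481) = 205*((4 - 191/33)/(-126 + 223) - 481) = 205*(-59/33/97 - 481) = 205*(-59/33*1/97 - 481) = 205*(-59/3201 - 481) = 205*(-1539740/3201) = -315646700/3201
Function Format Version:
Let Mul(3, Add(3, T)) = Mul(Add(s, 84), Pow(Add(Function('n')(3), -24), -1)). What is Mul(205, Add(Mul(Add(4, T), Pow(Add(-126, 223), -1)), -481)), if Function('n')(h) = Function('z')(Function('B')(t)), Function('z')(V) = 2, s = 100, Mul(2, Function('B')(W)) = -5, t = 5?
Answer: Rational(-315646700, 3201) ≈ -98609.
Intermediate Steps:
Function('B')(W) = Rational(-5, 2) (Function('B')(W) = Mul(Rational(1, 2), -5) = Rational(-5, 2))
Function('n')(h) = 2
T = Rational(-191, 33) (T = Add(-3, Mul(Rational(1, 3), Mul(Add(100, 84), Pow(Add(2, -24), -1)))) = Add(-3, Mul(Rational(1, 3), Mul(184, Pow(-22, -1)))) = Add(-3, Mul(Rational(1, 3), Mul(184, Rational(-1, 22)))) = Add(-3, Mul(Rational(1, 3), Rational(-92, 11))) = Add(-3, Rational(-92, 33)) = Rational(-191, 33) ≈ -5.7879)
Mul(205, Add(Mul(Add(4, T), Pow(Add(-126, 223), -1)), -481)) = Mul(205, Add(Mul(Add(4, Rational(-191, 33)), Pow(Add(-126, 223), -1)), -481)) = Mul(205, Add(Mul(Rational(-59, 33), Pow(97, -1)), -481)) = Mul(205, Add(Mul(Rational(-59, 33), Rational(1, 97)), -481)) = Mul(205, Add(Rational(-59, 3201), -481)) = Mul(205, Rational(-1539740, 3201)) = Rational(-315646700, 3201)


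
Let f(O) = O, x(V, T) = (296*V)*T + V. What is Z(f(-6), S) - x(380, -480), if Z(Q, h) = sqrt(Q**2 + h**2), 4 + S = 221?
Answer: 53990020 + 5*sqrt(1885) ≈ 5.3990e+7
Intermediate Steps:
x(V, T) = V + 296*T*V (x(V, T) = 296*T*V + V = V + 296*T*V)
S = 217 (S = -4 + 221 = 217)
Z(f(-6), S) - x(380, -480) = sqrt((-6)**2 + 217**2) - 380*(1 + 296*(-480)) = sqrt(36 + 47089) - 380*(1 - 142080) = sqrt(47125) - 380*(-142079) = 5*sqrt(1885) - 1*(-53990020) = 5*sqrt(1885) + 53990020 = 53990020 + 5*sqrt(1885)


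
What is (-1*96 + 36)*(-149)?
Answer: 8940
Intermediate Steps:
(-1*96 + 36)*(-149) = (-96 + 36)*(-149) = -60*(-149) = 8940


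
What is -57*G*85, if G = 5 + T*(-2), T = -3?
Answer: -53295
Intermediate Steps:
G = 11 (G = 5 - 3*(-2) = 5 + 6 = 11)
-57*G*85 = -57*11*85 = -627*85 = -53295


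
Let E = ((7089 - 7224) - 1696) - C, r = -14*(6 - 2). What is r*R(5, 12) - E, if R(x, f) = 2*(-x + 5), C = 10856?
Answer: 12687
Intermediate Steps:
R(x, f) = 10 - 2*x (R(x, f) = 2*(5 - x) = 10 - 2*x)
r = -56 (r = -14*4 = -56)
E = -12687 (E = ((7089 - 7224) - 1696) - 1*10856 = (-135 - 1696) - 10856 = -1831 - 10856 = -12687)
r*R(5, 12) - E = -56*(10 - 2*5) - 1*(-12687) = -56*(10 - 10) + 12687 = -56*0 + 12687 = 0 + 12687 = 12687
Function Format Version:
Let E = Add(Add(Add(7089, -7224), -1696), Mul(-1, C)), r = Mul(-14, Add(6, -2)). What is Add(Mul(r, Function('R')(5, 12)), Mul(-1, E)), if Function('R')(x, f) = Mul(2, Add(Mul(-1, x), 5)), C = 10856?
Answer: 12687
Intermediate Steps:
Function('R')(x, f) = Add(10, Mul(-2, x)) (Function('R')(x, f) = Mul(2, Add(5, Mul(-1, x))) = Add(10, Mul(-2, x)))
r = -56 (r = Mul(-14, 4) = -56)
E = -12687 (E = Add(Add(Add(7089, -7224), -1696), Mul(-1, 10856)) = Add(Add(-135, -1696), -10856) = Add(-1831, -10856) = -12687)
Add(Mul(r, Function('R')(5, 12)), Mul(-1, E)) = Add(Mul(-56, Add(10, Mul(-2, 5))), Mul(-1, -12687)) = Add(Mul(-56, Add(10, -10)), 12687) = Add(Mul(-56, 0), 12687) = Add(0, 12687) = 12687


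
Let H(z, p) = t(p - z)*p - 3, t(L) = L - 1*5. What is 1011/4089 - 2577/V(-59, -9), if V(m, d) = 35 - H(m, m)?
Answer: 3599060/350291 ≈ 10.274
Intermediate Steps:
t(L) = -5 + L (t(L) = L - 5 = -5 + L)
H(z, p) = -3 + p*(-5 + p - z) (H(z, p) = (-5 + (p - z))*p - 3 = (-5 + p - z)*p - 3 = p*(-5 + p - z) - 3 = -3 + p*(-5 + p - z))
V(m, d) = 38 + 5*m (V(m, d) = 35 - (-3 - m*(5 + m - m)) = 35 - (-3 - 1*m*5) = 35 - (-3 - 5*m) = 35 + (3 + 5*m) = 38 + 5*m)
1011/4089 - 2577/V(-59, -9) = 1011/4089 - 2577/(38 + 5*(-59)) = 1011*(1/4089) - 2577/(38 - 295) = 337/1363 - 2577/(-257) = 337/1363 - 2577*(-1/257) = 337/1363 + 2577/257 = 3599060/350291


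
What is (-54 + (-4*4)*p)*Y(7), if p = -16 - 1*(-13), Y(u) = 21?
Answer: -126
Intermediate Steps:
p = -3 (p = -16 + 13 = -3)
(-54 + (-4*4)*p)*Y(7) = (-54 - 4*4*(-3))*21 = (-54 - 16*(-3))*21 = (-54 + 48)*21 = -6*21 = -126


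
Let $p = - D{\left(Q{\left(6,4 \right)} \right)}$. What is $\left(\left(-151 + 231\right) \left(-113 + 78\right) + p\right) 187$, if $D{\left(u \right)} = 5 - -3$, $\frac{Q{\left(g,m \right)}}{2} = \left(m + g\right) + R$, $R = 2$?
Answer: $-525096$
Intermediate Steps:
$Q{\left(g,m \right)} = 4 + 2 g + 2 m$ ($Q{\left(g,m \right)} = 2 \left(\left(m + g\right) + 2\right) = 2 \left(\left(g + m\right) + 2\right) = 2 \left(2 + g + m\right) = 4 + 2 g + 2 m$)
$D{\left(u \right)} = 8$ ($D{\left(u \right)} = 5 + 3 = 8$)
$p = -8$ ($p = \left(-1\right) 8 = -8$)
$\left(\left(-151 + 231\right) \left(-113 + 78\right) + p\right) 187 = \left(\left(-151 + 231\right) \left(-113 + 78\right) - 8\right) 187 = \left(80 \left(-35\right) - 8\right) 187 = \left(-2800 - 8\right) 187 = \left(-2808\right) 187 = -525096$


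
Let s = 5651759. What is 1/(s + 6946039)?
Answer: 1/12597798 ≈ 7.9379e-8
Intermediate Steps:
1/(s + 6946039) = 1/(5651759 + 6946039) = 1/12597798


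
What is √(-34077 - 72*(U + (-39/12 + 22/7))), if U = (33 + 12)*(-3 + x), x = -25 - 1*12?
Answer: √4681005/7 ≈ 309.08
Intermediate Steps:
x = -37 (x = -25 - 12 = -37)
U = -1800 (U = (33 + 12)*(-3 - 37) = 45*(-40) = -1800)
√(-34077 - 72*(U + (-39/12 + 22/7))) = √(-34077 - 72*(-1800 + (-39/12 + 22/7))) = √(-34077 - 72*(-1800 + (-39*1/12 + 22*(⅐)))) = √(-34077 - 72*(-1800 + (-13/4 + 22/7))) = √(-34077 - 72*(-1800 - 3/28)) = √(-34077 - 72*(-50403/28)) = √(-34077 + 907254/7) = √(668715/7) = √4681005/7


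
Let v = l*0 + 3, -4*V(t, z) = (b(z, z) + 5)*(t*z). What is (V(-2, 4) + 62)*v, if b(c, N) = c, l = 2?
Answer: 240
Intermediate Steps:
V(t, z) = -t*z*(5 + z)/4 (V(t, z) = -(z + 5)*t*z/4 = -(5 + z)*t*z/4 = -t*z*(5 + z)/4)
v = 3 (v = 2*0 + 3 = 0 + 3 = 3)
(V(-2, 4) + 62)*v = (-¼*(-2)*4*(5 + 4) + 62)*3 = (-¼*(-2)*4*9 + 62)*3 = (18 + 62)*3 = 80*3 = 240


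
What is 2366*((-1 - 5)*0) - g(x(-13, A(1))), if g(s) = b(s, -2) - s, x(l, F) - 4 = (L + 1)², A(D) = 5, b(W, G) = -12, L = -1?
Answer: 16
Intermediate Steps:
x(l, F) = 4 (x(l, F) = 4 + (-1 + 1)² = 4 + 0² = 4 + 0 = 4)
g(s) = -12 - s
2366*((-1 - 5)*0) - g(x(-13, A(1))) = 2366*((-1 - 5)*0) - (-12 - 1*4) = 2366*(-6*0) - (-12 - 4) = 2366*0 - 1*(-16) = 0 + 16 = 16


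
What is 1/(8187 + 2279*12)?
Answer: 1/35535 ≈ 2.8141e-5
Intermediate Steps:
1/(8187 + 2279*12) = 1/(8187 + 27348) = 1/35535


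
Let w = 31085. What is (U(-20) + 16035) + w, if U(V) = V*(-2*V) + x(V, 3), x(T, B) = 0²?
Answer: 46320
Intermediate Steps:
x(T, B) = 0
U(V) = -2*V² (U(V) = V*(-2*V) + 0 = -2*V² + 0 = -2*V²)
(U(-20) + 16035) + w = (-2*(-20)² + 16035) + 31085 = (-2*400 + 16035) + 31085 = (-800 + 16035) + 31085 = 15235 + 31085 = 46320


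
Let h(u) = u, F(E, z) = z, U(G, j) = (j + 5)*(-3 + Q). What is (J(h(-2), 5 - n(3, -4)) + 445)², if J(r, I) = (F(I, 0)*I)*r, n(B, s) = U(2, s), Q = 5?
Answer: 198025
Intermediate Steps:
U(G, j) = 10 + 2*j (U(G, j) = (j + 5)*(-3 + 5) = (5 + j)*2 = 10 + 2*j)
n(B, s) = 10 + 2*s
J(r, I) = 0 (J(r, I) = (0*I)*r = 0*r = 0)
(J(h(-2), 5 - n(3, -4)) + 445)² = (0 + 445)² = 445² = 198025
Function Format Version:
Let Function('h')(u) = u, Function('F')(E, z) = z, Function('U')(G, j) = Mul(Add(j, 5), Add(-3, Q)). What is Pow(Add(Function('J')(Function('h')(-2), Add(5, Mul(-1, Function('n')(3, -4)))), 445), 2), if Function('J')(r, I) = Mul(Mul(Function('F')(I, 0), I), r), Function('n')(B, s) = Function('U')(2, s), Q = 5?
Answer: 198025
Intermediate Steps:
Function('U')(G, j) = Add(10, Mul(2, j)) (Function('U')(G, j) = Mul(Add(j, 5), Add(-3, 5)) = Mul(Add(5, j), 2) = Add(10, Mul(2, j)))
Function('n')(B, s) = Add(10, Mul(2, s))
Function('J')(r, I) = 0 (Function('J')(r, I) = Mul(Mul(0, I), r) = Mul(0, r) = 0)
Pow(Add(Function('J')(Function('h')(-2), Add(5, Mul(-1, Function('n')(3, -4)))), 445), 2) = Pow(Add(0, 445), 2) = Pow(445, 2) = 198025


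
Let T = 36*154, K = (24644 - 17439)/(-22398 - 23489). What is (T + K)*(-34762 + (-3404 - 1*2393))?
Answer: -10317817110557/45887 ≈ -2.2485e+8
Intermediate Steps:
K = -7205/45887 (K = 7205/(-45887) = 7205*(-1/45887) = -7205/45887 ≈ -0.15702)
T = 5544
(T + K)*(-34762 + (-3404 - 1*2393)) = (5544 - 7205/45887)*(-34762 + (-3404 - 1*2393)) = 254390323*(-34762 + (-3404 - 2393))/45887 = 254390323*(-34762 - 5797)/45887 = (254390323/45887)*(-40559) = -10317817110557/45887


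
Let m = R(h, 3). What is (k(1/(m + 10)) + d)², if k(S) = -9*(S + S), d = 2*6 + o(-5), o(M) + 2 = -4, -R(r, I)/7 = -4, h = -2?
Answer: 11025/361 ≈ 30.540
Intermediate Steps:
R(r, I) = 28 (R(r, I) = -7*(-4) = 28)
o(M) = -6 (o(M) = -2 - 4 = -6)
m = 28
d = 6 (d = 2*6 - 6 = 12 - 6 = 6)
k(S) = -18*S
(k(1/(m + 10)) + d)² = (-18/(28 + 10) + 6)² = (-18/38 + 6)² = (-18*1/38 + 6)² = (-9/19 + 6)² = (105/19)² = 11025/361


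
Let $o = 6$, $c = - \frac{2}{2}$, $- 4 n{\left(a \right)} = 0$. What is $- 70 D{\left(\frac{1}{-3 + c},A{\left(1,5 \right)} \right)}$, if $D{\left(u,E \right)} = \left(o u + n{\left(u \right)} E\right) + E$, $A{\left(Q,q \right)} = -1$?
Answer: $175$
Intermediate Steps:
$n{\left(a \right)} = 0$ ($n{\left(a \right)} = \left(- \frac{1}{4}\right) 0 = 0$)
$c = -1$ ($c = \left(-2\right) \frac{1}{2} = -1$)
$D{\left(u,E \right)} = E + 6 u$ ($D{\left(u,E \right)} = \left(6 u + 0 E\right) + E = \left(6 u + 0\right) + E = 6 u + E = E + 6 u$)
$- 70 D{\left(\frac{1}{-3 + c},A{\left(1,5 \right)} \right)} = - 70 \left(-1 + \frac{6}{-3 - 1}\right) = - 70 \left(-1 + \frac{6}{-4}\right) = - 70 \left(-1 + 6 \left(- \frac{1}{4}\right)\right) = - 70 \left(-1 - \frac{3}{2}\right) = \left(-70\right) \left(- \frac{5}{2}\right) = 175$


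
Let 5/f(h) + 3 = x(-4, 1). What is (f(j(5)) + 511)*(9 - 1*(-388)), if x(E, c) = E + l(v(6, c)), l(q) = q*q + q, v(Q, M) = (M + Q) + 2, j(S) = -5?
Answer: 16839946/83 ≈ 2.0289e+5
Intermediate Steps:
v(Q, M) = 2 + M + Q
l(q) = q + q² (l(q) = q² + q = q + q²)
x(E, c) = E + (8 + c)*(9 + c) (x(E, c) = E + (2 + c + 6)*(1 + (2 + c + 6)) = E + (8 + c)*(1 + (8 + c)) = E + (8 + c)*(9 + c))
f(h) = 5/83 (f(h) = 5/(-3 + (-4 + (8 + 1)*(9 + 1))) = 5/(-3 + (-4 + 9*10)) = 5/(-3 + (-4 + 90)) = 5/(-3 + 86) = 5/83)
(f(j(5)) + 511)*(9 - 1*(-388)) = (5/83 + 511)*(9 - 1*(-388)) = 42418*(9 + 388)/83 = (42418/83)*397 = 16839946/83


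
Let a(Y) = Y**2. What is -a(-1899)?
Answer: -3606201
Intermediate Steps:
-a(-1899) = -1*(-1899)**2 = -1*3606201 = -3606201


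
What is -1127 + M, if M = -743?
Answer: -1870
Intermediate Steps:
-1127 + M = -1127 - 743 = -1870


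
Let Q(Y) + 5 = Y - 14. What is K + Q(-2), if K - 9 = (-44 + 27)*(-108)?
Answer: 1824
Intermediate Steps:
K = 1845 (K = 9 + (-44 + 27)*(-108) = 9 - 17*(-108) = 9 + 1836 = 1845)
Q(Y) = -19 + Y (Q(Y) = -5 + (Y - 14) = -5 + (-14 + Y) = -19 + Y)
K + Q(-2) = 1845 + (-19 - 2) = 1845 - 21 = 1824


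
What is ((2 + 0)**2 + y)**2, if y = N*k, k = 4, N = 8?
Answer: 1296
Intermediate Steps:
y = 32 (y = 8*4 = 32)
((2 + 0)**2 + y)**2 = ((2 + 0)**2 + 32)**2 = (2**2 + 32)**2 = (4 + 32)**2 = 36**2 = 1296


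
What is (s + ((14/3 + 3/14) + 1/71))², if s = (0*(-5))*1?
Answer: 213072409/8892324 ≈ 23.961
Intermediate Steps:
s = 0 (s = 0*1 = 0)
(s + ((14/3 + 3/14) + 1/71))² = (0 + ((14/3 + 3/14) + 1/71))² = (0 + (205/42 + 1/71))² = (0 + 14597/2982)² = (14597/2982)² = 213072409/8892324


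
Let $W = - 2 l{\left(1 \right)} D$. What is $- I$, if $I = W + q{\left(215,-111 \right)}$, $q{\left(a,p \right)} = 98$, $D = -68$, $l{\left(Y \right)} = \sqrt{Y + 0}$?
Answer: $-234$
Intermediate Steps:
$l{\left(Y \right)} = \sqrt{Y}$
$W = 136$ ($W = - 2 \sqrt{1} \left(-68\right) = \left(-2\right) 1 \left(-68\right) = \left(-2\right) \left(-68\right) = 136$)
$I = 234$ ($I = 136 + 98 = 234$)
$- I = \left(-1\right) 234 = -234$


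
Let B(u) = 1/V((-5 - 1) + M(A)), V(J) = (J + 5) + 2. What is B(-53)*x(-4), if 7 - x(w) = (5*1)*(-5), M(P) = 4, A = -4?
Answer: 32/5 ≈ 6.4000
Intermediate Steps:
V(J) = 7 + J (V(J) = (5 + J) + 2 = 7 + J)
B(u) = ⅕ (B(u) = 1/(7 + ((-5 - 1) + 4)) = 1/(7 + (-6 + 4)) = 1/(7 - 2) = 1/5 = ⅕)
x(w) = 32 (x(w) = 7 - 5*1*(-5) = 7 - 5*(-5) = 7 - 1*(-25) = 7 + 25 = 32)
B(-53)*x(-4) = (⅕)*32 = 32/5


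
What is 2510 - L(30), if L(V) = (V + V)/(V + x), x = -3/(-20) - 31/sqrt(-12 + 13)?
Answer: 43870/17 ≈ 2580.6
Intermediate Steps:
x = -617/20 (x = -3*(-1/20) - 31/(sqrt(1)) = 3/20 - 31/1 = 3/20 - 31*1 = 3/20 - 31 = -617/20 ≈ -30.850)
L(V) = 2*V/(-617/20 + V) (L(V) = (V + V)/(V - 617/20) = (2*V)/(-617/20 + V) = 2*V/(-617/20 + V))
2510 - L(30) = 2510 - 40*30/(-617 + 20*30) = 2510 - 40*30/(-617 + 600) = 2510 - 40*30/(-17) = 2510 - 40*30*(-1)/17 = 2510 - 1*(-1200/17) = 2510 + 1200/17 = 43870/17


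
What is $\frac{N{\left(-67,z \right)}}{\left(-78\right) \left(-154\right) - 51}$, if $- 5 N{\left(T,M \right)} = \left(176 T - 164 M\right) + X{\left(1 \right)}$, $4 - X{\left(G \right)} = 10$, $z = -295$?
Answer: $- \frac{12194}{19935} \approx -0.61169$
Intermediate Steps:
$X{\left(G \right)} = -6$ ($X{\left(G \right)} = 4 - 10 = -6$)
$N{\left(T,M \right)} = \frac{6}{5} - \frac{176 T}{5} + \frac{164 M}{5}$ ($N{\left(T,M \right)} = - \frac{\left(176 T - 164 M\right) - 6}{5} = - \frac{\left(- 164 M + 176 T\right) - 6}{5} = - \frac{-6 - 164 M + 176 T}{5} = \frac{6}{5} - \frac{176 T}{5} + \frac{164 M}{5}$)
$\frac{N{\left(-67,z \right)}}{\left(-78\right) \left(-154\right) - 51} = \frac{\frac{6}{5} - - \frac{11792}{5} + \frac{164}{5} \left(-295\right)}{\left(-78\right) \left(-154\right) - 51} = \frac{\frac{6}{5} + \frac{11792}{5} - 9676}{12012 - 51} = - \frac{36582}{5 \cdot 11961} = \left(- \frac{36582}{5}\right) \frac{1}{11961} = - \frac{12194}{19935}$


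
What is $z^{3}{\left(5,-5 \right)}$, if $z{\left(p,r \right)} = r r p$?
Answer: $1953125$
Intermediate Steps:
$z{\left(p,r \right)} = p r^{2}$ ($z{\left(p,r \right)} = r^{2} p = p r^{2}$)
$z^{3}{\left(5,-5 \right)} = \left(5 \left(-5\right)^{2}\right)^{3} = \left(5 \cdot 25\right)^{3} = 125^{3} = 1953125$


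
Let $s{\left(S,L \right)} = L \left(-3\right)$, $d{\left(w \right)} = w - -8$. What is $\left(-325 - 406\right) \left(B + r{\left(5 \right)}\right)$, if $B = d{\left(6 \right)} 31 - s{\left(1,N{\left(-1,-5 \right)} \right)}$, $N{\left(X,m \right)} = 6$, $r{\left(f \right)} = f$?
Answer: $-334067$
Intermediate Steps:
$d{\left(w \right)} = 8 + w$ ($d{\left(w \right)} = w + 8 = 8 + w$)
$s{\left(S,L \right)} = - 3 L$
$B = 452$ ($B = \left(8 + 6\right) 31 - \left(-3\right) 6 = 14 \cdot 31 - -18 = 434 + 18 = 452$)
$\left(-325 - 406\right) \left(B + r{\left(5 \right)}\right) = \left(-325 - 406\right) \left(452 + 5\right) = \left(-731\right) 457 = -334067$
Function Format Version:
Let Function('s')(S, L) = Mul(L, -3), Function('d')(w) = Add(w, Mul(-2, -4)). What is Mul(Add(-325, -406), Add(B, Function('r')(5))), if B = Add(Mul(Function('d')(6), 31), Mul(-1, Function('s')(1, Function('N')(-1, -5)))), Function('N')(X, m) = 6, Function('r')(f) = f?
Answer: -334067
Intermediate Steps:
Function('d')(w) = Add(8, w) (Function('d')(w) = Add(w, 8) = Add(8, w))
Function('s')(S, L) = Mul(-3, L)
B = 452 (B = Add(Mul(Add(8, 6), 31), Mul(-1, Mul(-3, 6))) = Add(Mul(14, 31), Mul(-1, -18)) = Add(434, 18) = 452)
Mul(Add(-325, -406), Add(B, Function('r')(5))) = Mul(Add(-325, -406), Add(452, 5)) = Mul(-731, 457) = -334067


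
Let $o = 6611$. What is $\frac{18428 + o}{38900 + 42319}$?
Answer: $\frac{25039}{81219} \approx 0.30829$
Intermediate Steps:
$\frac{18428 + o}{38900 + 42319} = \frac{18428 + 6611}{38900 + 42319} = \frac{25039}{81219}$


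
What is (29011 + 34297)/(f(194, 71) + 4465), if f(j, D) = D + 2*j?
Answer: 15827/1231 ≈ 12.857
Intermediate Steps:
(29011 + 34297)/(f(194, 71) + 4465) = (29011 + 34297)/((71 + 2*194) + 4465) = 63308/((71 + 388) + 4465) = 63308/(459 + 4465) = 63308/4924 = 63308*(1/4924) = 15827/1231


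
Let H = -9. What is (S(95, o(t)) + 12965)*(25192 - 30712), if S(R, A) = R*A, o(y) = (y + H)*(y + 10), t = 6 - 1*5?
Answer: -25419600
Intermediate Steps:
t = 1 (t = 6 - 5 = 1)
o(y) = (-9 + y)*(10 + y) (o(y) = (y - 9)*(y + 10) = (-9 + y)*(10 + y))
S(R, A) = A*R
(S(95, o(t)) + 12965)*(25192 - 30712) = ((-90 + 1 + 1²)*95 + 12965)*(25192 - 30712) = ((-90 + 1 + 1)*95 + 12965)*(-5520) = (-88*95 + 12965)*(-5520) = (-8360 + 12965)*(-5520) = 4605*(-5520) = -25419600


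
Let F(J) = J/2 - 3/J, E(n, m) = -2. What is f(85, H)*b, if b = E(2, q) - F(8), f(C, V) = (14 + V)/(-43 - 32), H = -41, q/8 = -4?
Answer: -81/40 ≈ -2.0250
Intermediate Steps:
q = -32 (q = 8*(-4) = -32)
F(J) = J/2 - 3/J (F(J) = J*(½) - 3/J = J/2 - 3/J)
f(C, V) = -14/75 - V/75 (f(C, V) = (14 + V)/(-75) = (14 + V)*(-1/75) = -14/75 - V/75)
b = -45/8 (b = -2 - ((½)*8 - 3/8) = -2 - (4 - 3*⅛) = -2 - (4 - 3/8) = -2 - 1*29/8 = -2 - 29/8 = -45/8 ≈ -5.6250)
f(85, H)*b = (-14/75 - 1/75*(-41))*(-45/8) = (-14/75 + 41/75)*(-45/8) = (9/25)*(-45/8) = -81/40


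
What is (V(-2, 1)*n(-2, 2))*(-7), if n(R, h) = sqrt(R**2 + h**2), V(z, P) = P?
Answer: -14*sqrt(2) ≈ -19.799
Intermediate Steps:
(V(-2, 1)*n(-2, 2))*(-7) = (1*sqrt((-2)**2 + 2**2))*(-7) = (1*sqrt(4 + 4))*(-7) = (1*sqrt(8))*(-7) = (1*(2*sqrt(2)))*(-7) = (2*sqrt(2))*(-7) = -14*sqrt(2)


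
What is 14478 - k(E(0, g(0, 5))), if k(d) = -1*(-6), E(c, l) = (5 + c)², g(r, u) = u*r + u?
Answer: 14472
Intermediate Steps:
g(r, u) = u + r*u (g(r, u) = r*u + u = u + r*u)
k(d) = 6
14478 - k(E(0, g(0, 5))) = 14478 - 1*6 = 14478 - 6 = 14472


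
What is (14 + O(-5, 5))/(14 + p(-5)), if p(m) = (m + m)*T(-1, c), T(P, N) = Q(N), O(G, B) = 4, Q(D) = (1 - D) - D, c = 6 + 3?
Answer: 9/92 ≈ 0.097826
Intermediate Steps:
c = 9
Q(D) = 1 - 2*D
T(P, N) = 1 - 2*N
p(m) = -34*m (p(m) = (m + m)*(1 - 2*9) = (2*m)*(1 - 18) = (2*m)*(-17) = -34*m)
(14 + O(-5, 5))/(14 + p(-5)) = (14 + 4)/(14 - 34*(-5)) = 18/(14 + 170) = 18/184 = (1/184)*18 = 9/92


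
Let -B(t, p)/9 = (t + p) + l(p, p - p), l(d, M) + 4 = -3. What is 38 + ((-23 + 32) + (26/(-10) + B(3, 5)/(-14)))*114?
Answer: 29431/35 ≈ 840.89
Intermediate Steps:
l(d, M) = -7 (l(d, M) = -4 - 3 = -7)
B(t, p) = 63 - 9*p - 9*t (B(t, p) = -9*((t + p) - 7) = -9*((p + t) - 7) = -9*(-7 + p + t) = 63 - 9*p - 9*t)
38 + ((-23 + 32) + (26/(-10) + B(3, 5)/(-14)))*114 = 38 + ((-23 + 32) + (26/(-10) + (63 - 9*5 - 9*3)/(-14)))*114 = 38 + (9 + (26*(-1/10) + (63 - 45 - 27)*(-1/14)))*114 = 38 + (9 + (-13/5 - 9*(-1/14)))*114 = 38 + (9 + (-13/5 + 9/14))*114 = 38 + (9 - 137/70)*114 = 38 + (493/70)*114 = 38 + 28101/35 = 29431/35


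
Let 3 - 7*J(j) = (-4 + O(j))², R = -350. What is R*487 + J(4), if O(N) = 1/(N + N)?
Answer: -76362369/448 ≈ -1.7045e+5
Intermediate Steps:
O(N) = 1/(2*N)
J(j) = 3/7 - (-4 + 1/(2*j))²/7
R*487 + J(4) = -350*487 + (1/28)*(-1 - 52*4² + 16*4)/4² = -170450 + (1/28)*(1/16)*(-1 - 52*16 + 64) = -170450 + (1/28)*(1/16)*(-1 - 832 + 64) = -170450 + (1/28)*(1/16)*(-769) = -170450 - 769/448 = -76362369/448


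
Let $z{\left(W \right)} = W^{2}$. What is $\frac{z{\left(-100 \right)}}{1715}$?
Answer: $\frac{2000}{343} \approx 5.8309$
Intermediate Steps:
$\frac{z{\left(-100 \right)}}{1715} = \frac{\left(-100\right)^{2}}{1715} = 10000 \cdot \frac{1}{1715} = \frac{2000}{343}$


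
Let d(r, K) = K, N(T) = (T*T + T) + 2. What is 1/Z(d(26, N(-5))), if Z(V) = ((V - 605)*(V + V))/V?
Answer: -1/1166 ≈ -0.00085763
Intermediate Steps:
N(T) = 2 + T + T² (N(T) = (T² + T) + 2 = (T + T²) + 2 = 2 + T + T²)
Z(V) = -1210 + 2*V (Z(V) = ((-605 + V)*(2*V))/V = (2*V*(-605 + V))/V = -1210 + 2*V)
1/Z(d(26, N(-5))) = 1/(-1210 + 2*(2 - 5 + (-5)²)) = 1/(-1210 + 2*(2 - 5 + 25)) = 1/(-1210 + 2*22) = 1/(-1210 + 44) = 1/(-1166) = -1/1166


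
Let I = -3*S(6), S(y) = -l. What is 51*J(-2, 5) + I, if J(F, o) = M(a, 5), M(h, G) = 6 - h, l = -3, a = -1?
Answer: 348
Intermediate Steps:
S(y) = 3 (S(y) = -1*(-3) = 3)
J(F, o) = 7 (J(F, o) = 6 - 1*(-1) = 6 + 1 = 7)
I = -9 (I = -3*3 = -9)
51*J(-2, 5) + I = 51*7 - 9 = 357 - 9 = 348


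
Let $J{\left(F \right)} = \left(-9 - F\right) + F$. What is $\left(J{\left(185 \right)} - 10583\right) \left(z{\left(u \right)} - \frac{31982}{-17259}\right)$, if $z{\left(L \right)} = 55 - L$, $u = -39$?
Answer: $- \frac{17522642176}{17259} \approx -1.0153 \cdot 10^{6}$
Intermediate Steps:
$J{\left(F \right)} = -9$
$\left(J{\left(185 \right)} - 10583\right) \left(z{\left(u \right)} - \frac{31982}{-17259}\right) = \left(-9 - 10583\right) \left(\left(55 - -39\right) - \frac{31982}{-17259}\right) = - 10592 \left(\left(55 + 39\right) - - \frac{31982}{17259}\right) = - 10592 \left(94 + \frac{31982}{17259}\right) = \left(-10592\right) \frac{1654328}{17259} = - \frac{17522642176}{17259}$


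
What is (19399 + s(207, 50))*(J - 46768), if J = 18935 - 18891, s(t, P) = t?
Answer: -916070744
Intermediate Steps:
J = 44
(19399 + s(207, 50))*(J - 46768) = (19399 + 207)*(44 - 46768) = 19606*(-46724) = -916070744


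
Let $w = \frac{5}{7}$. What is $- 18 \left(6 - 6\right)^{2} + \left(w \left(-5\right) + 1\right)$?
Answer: $- \frac{18}{7} \approx -2.5714$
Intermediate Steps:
$w = \frac{5}{7}$ ($w = 5 \cdot \frac{1}{7} = \frac{5}{7} \approx 0.71429$)
$- 18 \left(6 - 6\right)^{2} + \left(w \left(-5\right) + 1\right) = - 18 \left(6 - 6\right)^{2} + \left(\frac{5}{7} \left(-5\right) + 1\right) = - 18 \cdot 0^{2} + \left(- \frac{25}{7} + 1\right) = \left(-18\right) 0 - \frac{18}{7} = 0 - \frac{18}{7} = - \frac{18}{7}$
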